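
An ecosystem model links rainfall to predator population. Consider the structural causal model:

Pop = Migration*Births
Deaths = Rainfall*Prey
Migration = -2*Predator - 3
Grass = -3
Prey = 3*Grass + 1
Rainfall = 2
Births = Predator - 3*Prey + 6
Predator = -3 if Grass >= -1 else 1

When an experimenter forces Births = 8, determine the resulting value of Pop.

-40

do(Births=8) replaces the equation Births = Predator - 3*Prey + 6 with the constant Births = 8.
Predator = -3 if Grass >= -1 else 1  [with Grass=-3]  = 1
Migration = -2*Predator - 3  [with Predator=1]  = -5
Pop = Migration*Births  [with Migration=-5, Births=8]  = -40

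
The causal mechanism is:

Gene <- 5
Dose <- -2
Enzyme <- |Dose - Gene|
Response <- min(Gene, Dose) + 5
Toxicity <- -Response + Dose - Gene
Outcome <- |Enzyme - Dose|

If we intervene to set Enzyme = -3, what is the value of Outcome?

1

The intervention breaks the incoming arrows to Enzyme: Enzyme <- |Dose - Gene| no longer applies, and Enzyme = -3.
Outcome = |Enzyme - Dose|  [with Enzyme=-3, Dose=-2]  = 1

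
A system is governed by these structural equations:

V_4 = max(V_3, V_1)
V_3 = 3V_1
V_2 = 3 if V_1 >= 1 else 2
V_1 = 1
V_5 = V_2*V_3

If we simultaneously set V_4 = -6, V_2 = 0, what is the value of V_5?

0

The joint intervention fixes V_4 = -6, V_2 = 0, removing each variable's own equation.
V_3 = 3V_1  [with V_1=1]  = 3
V_5 = V_2*V_3  [with V_2=0, V_3=3]  = 0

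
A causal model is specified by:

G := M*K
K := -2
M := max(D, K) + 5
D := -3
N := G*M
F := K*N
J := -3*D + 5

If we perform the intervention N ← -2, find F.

4

Intervening sets N = -2 and removes its equation (N := G*M).
F = K*N  [with K=-2, N=-2]  = 4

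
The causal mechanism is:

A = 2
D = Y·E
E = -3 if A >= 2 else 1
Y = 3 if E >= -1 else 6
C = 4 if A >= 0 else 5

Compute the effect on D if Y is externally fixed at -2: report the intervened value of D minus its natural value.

Intervening sets Y = -2 and removes its equation (Y = 3 if E >= -1 else 6).
E = -3 if A >= 2 else 1  [with A=2]  = -3
D = Y·E  [with Y=-2, E=-3]  = 6
Without intervention: E = -3 if A >= 2 else 1  [with A=2]  = -3; Y = 3 if E >= -1 else 6  [with E=-3]  = 6; D = Y·E  [with Y=6, E=-3]  = -18.
Change = 6 − (-18) = 24.

24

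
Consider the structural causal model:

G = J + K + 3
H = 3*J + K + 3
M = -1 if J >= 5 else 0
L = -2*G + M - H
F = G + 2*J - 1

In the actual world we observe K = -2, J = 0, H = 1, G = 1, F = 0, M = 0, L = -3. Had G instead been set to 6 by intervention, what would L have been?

The intervention breaks the incoming arrows to G: G = J + K + 3 no longer applies, and G = 6.
H = 3*J + K + 3  [with J=0, K=-2]  = 1
M = -1 if J >= 5 else 0  [with J=0]  = 0
L = -2*G + M - H  [with G=6, M=0, H=1]  = -13

-13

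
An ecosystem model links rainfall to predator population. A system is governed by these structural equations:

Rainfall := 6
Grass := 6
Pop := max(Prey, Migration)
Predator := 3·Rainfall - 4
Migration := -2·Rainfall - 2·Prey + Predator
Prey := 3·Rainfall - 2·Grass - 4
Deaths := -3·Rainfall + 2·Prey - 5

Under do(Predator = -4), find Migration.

Under do(Predator=-4), the mechanism Predator := 3·Rainfall - 4 is discarded; Predator is fixed at -4.
Prey = 3·Rainfall - 2·Grass - 4  [with Rainfall=6, Grass=6]  = 2
Migration = -2·Rainfall - 2·Prey + Predator  [with Rainfall=6, Prey=2, Predator=-4]  = -20

-20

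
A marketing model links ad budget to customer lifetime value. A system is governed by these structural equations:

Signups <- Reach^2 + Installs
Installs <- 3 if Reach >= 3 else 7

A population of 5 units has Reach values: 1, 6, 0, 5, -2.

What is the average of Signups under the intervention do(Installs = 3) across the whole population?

Every unit gets Installs=3 under the intervention. Signups values become 4, 39, 3, 28, 7; E[Signups|do(Installs=3)] = 16.2.

16.2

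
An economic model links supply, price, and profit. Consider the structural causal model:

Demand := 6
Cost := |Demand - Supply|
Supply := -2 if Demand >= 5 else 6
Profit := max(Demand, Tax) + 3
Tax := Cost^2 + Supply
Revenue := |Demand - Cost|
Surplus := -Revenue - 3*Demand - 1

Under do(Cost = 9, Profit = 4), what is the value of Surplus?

-22

Under do(Cost = 9, Profit = 4), each intervened variable's structural equation is replaced by its fixed value.
Revenue = |Demand - Cost|  [with Demand=6, Cost=9]  = 3
Surplus = -Revenue - 3*Demand - 1  [with Revenue=3, Demand=6]  = -22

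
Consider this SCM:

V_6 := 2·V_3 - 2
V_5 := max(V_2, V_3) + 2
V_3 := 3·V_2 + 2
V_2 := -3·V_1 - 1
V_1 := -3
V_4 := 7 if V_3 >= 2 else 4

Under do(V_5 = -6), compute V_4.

7

The intervention breaks the incoming arrows to V_5: V_5 := max(V_2, V_3) + 2 no longer applies, and V_5 = -6.
Since V_4 is not a descendant of the intervened variable, it is unaffected.
V_2 = -3·V_1 - 1  [with V_1=-3]  = 8
V_3 = 3·V_2 + 2  [with V_2=8]  = 26
V_4 = 7 if V_3 >= 2 else 4  [with V_3=26]  = 7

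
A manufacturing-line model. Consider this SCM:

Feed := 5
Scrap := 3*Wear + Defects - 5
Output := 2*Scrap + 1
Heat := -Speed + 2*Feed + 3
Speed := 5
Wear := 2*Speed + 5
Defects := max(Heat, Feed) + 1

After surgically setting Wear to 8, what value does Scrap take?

28

Under do(Wear=8), the mechanism Wear := 2*Speed + 5 is discarded; Wear is fixed at 8.
Heat = -Speed + 2*Feed + 3  [with Speed=5, Feed=5]  = 8
Defects = max(Heat, Feed) + 1  [with Heat=8, Feed=5]  = 9
Scrap = 3*Wear + Defects - 5  [with Wear=8, Defects=9]  = 28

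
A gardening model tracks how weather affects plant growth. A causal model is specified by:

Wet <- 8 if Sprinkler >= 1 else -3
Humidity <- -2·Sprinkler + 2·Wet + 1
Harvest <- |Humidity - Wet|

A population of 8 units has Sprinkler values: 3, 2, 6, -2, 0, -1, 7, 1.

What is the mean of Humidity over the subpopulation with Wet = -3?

E[Humidity|Wet=-3] averages over only the 3 units with Wet=-3 (Sprinkler = -2, 0, -1): Humidity = -1, -5, -3, mean -3.

-3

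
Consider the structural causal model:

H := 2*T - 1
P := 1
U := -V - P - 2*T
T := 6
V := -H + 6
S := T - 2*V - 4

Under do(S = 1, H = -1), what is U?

The joint intervention fixes S = 1, H = -1, removing each variable's own equation.
V = -H + 6  [with H=-1]  = 7
U = -V - P - 2*T  [with V=7, P=1, T=6]  = -20

-20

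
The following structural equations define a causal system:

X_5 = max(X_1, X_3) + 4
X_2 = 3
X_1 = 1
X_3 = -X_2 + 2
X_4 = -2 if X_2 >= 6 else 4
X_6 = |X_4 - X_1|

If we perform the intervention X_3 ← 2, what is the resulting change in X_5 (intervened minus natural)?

1

do(X_3=2) replaces the equation X_3 = -X_2 + 2 with the constant X_3 = 2.
X_5 = max(X_1, X_3) + 4  [with X_1=1, X_3=2]  = 6
Without intervention: X_3 = -X_2 + 2  [with X_2=3]  = -1; X_5 = max(X_1, X_3) + 4  [with X_1=1, X_3=-1]  = 5.
Change = 6 − 5 = 1.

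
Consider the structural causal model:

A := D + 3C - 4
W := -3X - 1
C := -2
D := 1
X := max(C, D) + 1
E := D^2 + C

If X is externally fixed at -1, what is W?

2

The intervention breaks the incoming arrows to X: X := max(C, D) + 1 no longer applies, and X = -1.
W = -3X - 1  [with X=-1]  = 2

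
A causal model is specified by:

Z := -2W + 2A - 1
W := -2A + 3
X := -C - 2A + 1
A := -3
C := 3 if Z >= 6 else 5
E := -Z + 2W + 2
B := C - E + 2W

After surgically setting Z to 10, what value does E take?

10

do(Z=10) replaces the equation Z := -2W + 2A - 1 with the constant Z = 10.
W = -2A + 3  [with A=-3]  = 9
E = -Z + 2W + 2  [with Z=10, W=9]  = 10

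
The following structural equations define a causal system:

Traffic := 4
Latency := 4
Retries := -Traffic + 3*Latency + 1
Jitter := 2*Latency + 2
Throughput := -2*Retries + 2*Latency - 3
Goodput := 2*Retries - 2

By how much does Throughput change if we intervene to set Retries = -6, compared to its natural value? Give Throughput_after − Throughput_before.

30

do(Retries=-6) replaces the equation Retries := -Traffic + 3*Latency + 1 with the constant Retries = -6.
Throughput = -2*Retries + 2*Latency - 3  [with Retries=-6, Latency=4]  = 17
Without intervention: Retries = -Traffic + 3*Latency + 1  [with Traffic=4, Latency=4]  = 9; Throughput = -2*Retries + 2*Latency - 3  [with Retries=9, Latency=4]  = -13.
Change = 17 − (-13) = 30.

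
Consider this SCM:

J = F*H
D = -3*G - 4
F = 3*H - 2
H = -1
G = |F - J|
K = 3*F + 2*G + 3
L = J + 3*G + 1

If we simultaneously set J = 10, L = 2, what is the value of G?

15

The joint intervention fixes J = 10, L = 2, removing each variable's own equation.
F = 3*H - 2  [with H=-1]  = -5
G = |F - J|  [with F=-5, J=10]  = 15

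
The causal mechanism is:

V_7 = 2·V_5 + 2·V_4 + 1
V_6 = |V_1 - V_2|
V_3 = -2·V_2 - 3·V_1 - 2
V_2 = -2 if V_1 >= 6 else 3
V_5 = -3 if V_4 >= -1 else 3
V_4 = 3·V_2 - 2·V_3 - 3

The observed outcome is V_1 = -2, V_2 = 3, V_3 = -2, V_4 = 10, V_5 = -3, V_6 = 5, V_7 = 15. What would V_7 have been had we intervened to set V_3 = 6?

-5

The intervention breaks the incoming arrows to V_3: V_3 = -2·V_2 - 3·V_1 - 2 no longer applies, and V_3 = 6.
V_2 = -2 if V_1 >= 6 else 3  [with V_1=-2]  = 3
V_4 = 3·V_2 - 2·V_3 - 3  [with V_2=3, V_3=6]  = -6
V_5 = -3 if V_4 >= -1 else 3  [with V_4=-6]  = 3
V_7 = 2·V_5 + 2·V_4 + 1  [with V_5=3, V_4=-6]  = -5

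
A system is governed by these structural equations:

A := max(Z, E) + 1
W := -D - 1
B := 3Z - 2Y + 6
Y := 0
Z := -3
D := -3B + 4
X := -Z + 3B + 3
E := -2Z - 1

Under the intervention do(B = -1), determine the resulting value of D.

7

do(B=-1) replaces the equation B := 3Z - 2Y + 6 with the constant B = -1.
D = -3B + 4  [with B=-1]  = 7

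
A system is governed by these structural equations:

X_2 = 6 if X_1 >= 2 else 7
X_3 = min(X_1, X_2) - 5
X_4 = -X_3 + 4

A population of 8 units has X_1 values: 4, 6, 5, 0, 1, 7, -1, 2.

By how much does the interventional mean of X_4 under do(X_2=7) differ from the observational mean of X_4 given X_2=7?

-3

Under do(X_2=7), X_2's equation is replaced by X_2=7 for every unit. Per-unit X_4: 5, 3, 4, 9, 8, 2, 10, 7. Mean = 6.
E[X_4|X_2=7] averages over only the 3 units with X_2=7 (X_1 = 0, 1, -1): X_4 = 9, 8, 10, mean 9.
Difference = 6 − 9 = -3.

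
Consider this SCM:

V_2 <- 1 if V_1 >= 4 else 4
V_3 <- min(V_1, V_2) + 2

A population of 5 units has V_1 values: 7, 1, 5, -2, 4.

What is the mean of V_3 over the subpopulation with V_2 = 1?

3

E[V_3|V_2=1] averages over only the 3 units with V_2=1 (V_1 = 7, 5, 4): V_3 = 3, 3, 3, mean 3.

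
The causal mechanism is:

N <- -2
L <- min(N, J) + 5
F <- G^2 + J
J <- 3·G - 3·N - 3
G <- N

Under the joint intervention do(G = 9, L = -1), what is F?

111

Setting G = 9, L = -1 by intervention discards those variables' equations.
J = 3·G - 3·N - 3  [with G=9, N=-2]  = 30
F = G^2 + J  [with G=9, J=30]  = 111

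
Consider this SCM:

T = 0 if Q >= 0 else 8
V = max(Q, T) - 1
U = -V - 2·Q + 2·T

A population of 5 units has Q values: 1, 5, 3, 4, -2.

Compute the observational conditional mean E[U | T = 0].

-8.75

Observing T=0 restricts to units where T's equation naturally yields 0: Q ∈ {1, 5, 3, 4}. In that subpopulation U = -2, -14, -8, -11, mean -8.75.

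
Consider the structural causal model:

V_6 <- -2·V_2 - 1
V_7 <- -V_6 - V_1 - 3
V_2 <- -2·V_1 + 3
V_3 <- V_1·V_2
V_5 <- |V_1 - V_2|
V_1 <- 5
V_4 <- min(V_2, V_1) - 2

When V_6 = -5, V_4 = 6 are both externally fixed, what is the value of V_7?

-3

Under do(V_6 = -5, V_4 = 6), each intervened variable's structural equation is replaced by its fixed value.
V_7 = -V_6 - V_1 - 3  [with V_6=-5, V_1=5]  = -3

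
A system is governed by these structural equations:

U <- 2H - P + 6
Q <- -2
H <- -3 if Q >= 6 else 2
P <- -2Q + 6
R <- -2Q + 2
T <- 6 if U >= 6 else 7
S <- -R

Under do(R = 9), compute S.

-9

The intervention breaks the incoming arrows to R: R <- -2Q + 2 no longer applies, and R = 9.
S = -R  [with R=9]  = -9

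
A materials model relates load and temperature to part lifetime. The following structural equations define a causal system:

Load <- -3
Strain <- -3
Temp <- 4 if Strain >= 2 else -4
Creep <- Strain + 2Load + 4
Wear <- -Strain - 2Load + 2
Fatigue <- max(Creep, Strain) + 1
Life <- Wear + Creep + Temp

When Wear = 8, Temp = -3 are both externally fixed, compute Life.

The joint intervention fixes Wear = 8, Temp = -3, removing each variable's own equation.
Creep = Strain + 2Load + 4  [with Strain=-3, Load=-3]  = -5
Life = Wear + Creep + Temp  [with Wear=8, Creep=-5, Temp=-3]  = 0

0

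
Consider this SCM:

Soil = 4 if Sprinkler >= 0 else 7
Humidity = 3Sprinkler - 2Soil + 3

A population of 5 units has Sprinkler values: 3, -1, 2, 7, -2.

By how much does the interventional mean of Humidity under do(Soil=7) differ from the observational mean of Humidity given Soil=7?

9.9

Under do(Soil=7), Soil's equation is replaced by Soil=7 for every unit. Per-unit Humidity: -2, -14, -5, 10, -17. Mean = -5.6.
Conditioning on Soil=7 selects the 2 unit(s) with Sprinkler ∈ {-1, -2}. Their Humidity values: -14, -17. Mean = -15.5.
Difference = -5.6 − (-15.5) = 9.9.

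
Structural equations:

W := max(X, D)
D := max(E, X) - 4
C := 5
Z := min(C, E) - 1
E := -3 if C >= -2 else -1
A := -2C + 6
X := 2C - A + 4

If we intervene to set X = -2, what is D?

do(X=-2) replaces the equation X := 2C - A + 4 with the constant X = -2.
E = -3 if C >= -2 else -1  [with C=5]  = -3
D = max(E, X) - 4  [with E=-3, X=-2]  = -6

-6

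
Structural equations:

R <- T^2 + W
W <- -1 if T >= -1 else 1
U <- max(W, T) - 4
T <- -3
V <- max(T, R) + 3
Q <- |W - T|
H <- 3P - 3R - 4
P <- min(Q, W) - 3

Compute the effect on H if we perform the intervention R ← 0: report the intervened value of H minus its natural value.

30

The intervention breaks the incoming arrows to R: R <- T^2 + W no longer applies, and R = 0.
W = -1 if T >= -1 else 1  [with T=-3]  = 1
Q = |W - T|  [with W=1, T=-3]  = 4
P = min(Q, W) - 3  [with Q=4, W=1]  = -2
H = 3P - 3R - 4  [with P=-2, R=0]  = -10
Without intervention: W = -1 if T >= -1 else 1  [with T=-3]  = 1; R = T^2 + W  [with T=-3, W=1]  = 10; Q = |W - T|  [with W=1, T=-3]  = 4; P = min(Q, W) - 3  [with Q=4, W=1]  = -2; H = 3P - 3R - 4  [with P=-2, R=10]  = -40.
Change = -10 − (-40) = 30.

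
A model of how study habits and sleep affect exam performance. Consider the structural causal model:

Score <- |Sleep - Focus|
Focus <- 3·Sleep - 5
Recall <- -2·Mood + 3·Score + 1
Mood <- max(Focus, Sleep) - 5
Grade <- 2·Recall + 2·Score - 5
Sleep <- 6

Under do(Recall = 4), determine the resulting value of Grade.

The intervention breaks the incoming arrows to Recall: Recall <- -2·Mood + 3·Score + 1 no longer applies, and Recall = 4.
Focus = 3·Sleep - 5  [with Sleep=6]  = 13
Score = |Sleep - Focus|  [with Sleep=6, Focus=13]  = 7
Grade = 2·Recall + 2·Score - 5  [with Recall=4, Score=7]  = 17

17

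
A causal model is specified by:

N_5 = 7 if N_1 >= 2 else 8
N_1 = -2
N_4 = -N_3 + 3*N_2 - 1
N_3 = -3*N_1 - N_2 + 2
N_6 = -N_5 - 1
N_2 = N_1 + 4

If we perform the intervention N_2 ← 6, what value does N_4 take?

Under do(N_2=6), the mechanism N_2 = N_1 + 4 is discarded; N_2 is fixed at 6.
N_3 = -3*N_1 - N_2 + 2  [with N_1=-2, N_2=6]  = 2
N_4 = -N_3 + 3*N_2 - 1  [with N_3=2, N_2=6]  = 15

15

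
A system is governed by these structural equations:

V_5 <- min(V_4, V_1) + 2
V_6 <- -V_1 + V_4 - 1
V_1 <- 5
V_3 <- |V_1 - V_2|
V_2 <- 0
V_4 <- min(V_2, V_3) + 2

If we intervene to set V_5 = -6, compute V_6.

-4

The intervention breaks the incoming arrows to V_5: V_5 <- min(V_4, V_1) + 2 no longer applies, and V_5 = -6.
Since V_6 is not a descendant of the intervened variable, it is unaffected.
V_3 = |V_1 - V_2|  [with V_1=5, V_2=0]  = 5
V_4 = min(V_2, V_3) + 2  [with V_2=0, V_3=5]  = 2
V_6 = -V_1 + V_4 - 1  [with V_1=5, V_4=2]  = -4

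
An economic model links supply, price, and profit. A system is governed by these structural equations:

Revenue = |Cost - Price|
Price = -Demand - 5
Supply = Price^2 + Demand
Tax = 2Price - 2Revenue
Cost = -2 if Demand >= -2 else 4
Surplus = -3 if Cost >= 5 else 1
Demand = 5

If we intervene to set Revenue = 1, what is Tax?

-22

The intervention breaks the incoming arrows to Revenue: Revenue = |Cost - Price| no longer applies, and Revenue = 1.
Price = -Demand - 5  [with Demand=5]  = -10
Tax = 2Price - 2Revenue  [with Price=-10, Revenue=1]  = -22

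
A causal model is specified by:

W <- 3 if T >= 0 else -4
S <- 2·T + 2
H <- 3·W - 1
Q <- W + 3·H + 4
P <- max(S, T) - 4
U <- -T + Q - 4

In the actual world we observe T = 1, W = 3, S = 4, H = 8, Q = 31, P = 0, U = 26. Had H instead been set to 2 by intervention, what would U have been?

The intervention breaks the incoming arrows to H: H <- 3·W - 1 no longer applies, and H = 2.
W = 3 if T >= 0 else -4  [with T=1]  = 3
Q = W + 3·H + 4  [with W=3, H=2]  = 13
U = -T + Q - 4  [with T=1, Q=13]  = 8

8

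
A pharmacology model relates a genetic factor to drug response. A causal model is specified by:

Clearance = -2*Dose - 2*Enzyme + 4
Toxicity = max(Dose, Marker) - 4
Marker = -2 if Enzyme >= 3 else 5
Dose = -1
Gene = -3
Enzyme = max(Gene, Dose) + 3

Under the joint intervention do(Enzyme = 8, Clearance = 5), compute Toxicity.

-5

The joint intervention fixes Enzyme = 8, Clearance = 5, removing each variable's own equation.
Marker = -2 if Enzyme >= 3 else 5  [with Enzyme=8]  = -2
Toxicity = max(Dose, Marker) - 4  [with Dose=-1, Marker=-2]  = -5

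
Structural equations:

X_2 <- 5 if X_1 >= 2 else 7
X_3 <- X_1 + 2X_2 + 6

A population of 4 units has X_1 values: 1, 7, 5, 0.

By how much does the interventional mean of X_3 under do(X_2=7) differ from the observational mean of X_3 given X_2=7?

Under do(X_2=7), X_2's equation is replaced by X_2=7 for every unit. Per-unit X_3: 21, 27, 25, 20. Mean = 23.25.
Conditioning on X_2=7 selects the 2 unit(s) with X_1 ∈ {1, 0}. Their X_3 values: 21, 20. Mean = 20.5.
Difference = 23.25 − 20.5 = 2.75.

2.75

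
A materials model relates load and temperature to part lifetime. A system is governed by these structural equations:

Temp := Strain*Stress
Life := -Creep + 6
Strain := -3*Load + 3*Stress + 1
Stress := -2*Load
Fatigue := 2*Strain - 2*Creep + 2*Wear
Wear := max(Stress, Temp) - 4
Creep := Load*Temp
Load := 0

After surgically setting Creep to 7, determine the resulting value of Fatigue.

Under do(Creep=7), the mechanism Creep := Load*Temp is discarded; Creep is fixed at 7.
Stress = -2*Load  [with Load=0]  = 0
Strain = -3*Load + 3*Stress + 1  [with Load=0, Stress=0]  = 1
Temp = Strain*Stress  [with Strain=1, Stress=0]  = 0
Wear = max(Stress, Temp) - 4  [with Stress=0, Temp=0]  = -4
Fatigue = 2*Strain - 2*Creep + 2*Wear  [with Strain=1, Creep=7, Wear=-4]  = -20

-20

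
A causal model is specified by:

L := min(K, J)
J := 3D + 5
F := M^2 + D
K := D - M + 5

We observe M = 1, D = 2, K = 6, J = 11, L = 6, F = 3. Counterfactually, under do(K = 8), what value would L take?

8

do(K=8) replaces the equation K := D - M + 5 with the constant K = 8.
J = 3D + 5  [with D=2]  = 11
L = min(K, J)  [with K=8, J=11]  = 8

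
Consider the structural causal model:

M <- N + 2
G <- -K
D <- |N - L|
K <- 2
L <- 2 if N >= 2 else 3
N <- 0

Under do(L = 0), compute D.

0

Under do(L=0), the mechanism L <- 2 if N >= 2 else 3 is discarded; L is fixed at 0.
D = |N - L|  [with N=0, L=0]  = 0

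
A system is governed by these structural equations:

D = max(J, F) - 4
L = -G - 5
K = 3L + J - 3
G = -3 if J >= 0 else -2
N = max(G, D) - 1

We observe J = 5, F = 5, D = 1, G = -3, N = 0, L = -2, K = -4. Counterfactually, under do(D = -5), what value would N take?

do(D=-5) replaces the equation D = max(J, F) - 4 with the constant D = -5.
G = -3 if J >= 0 else -2  [with J=5]  = -3
N = max(G, D) - 1  [with G=-3, D=-5]  = -4

-4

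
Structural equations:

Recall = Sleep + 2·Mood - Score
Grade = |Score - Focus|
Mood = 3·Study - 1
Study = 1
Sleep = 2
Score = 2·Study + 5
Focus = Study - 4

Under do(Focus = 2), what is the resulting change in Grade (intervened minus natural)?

-5

The intervention breaks the incoming arrows to Focus: Focus = Study - 4 no longer applies, and Focus = 2.
Score = 2·Study + 5  [with Study=1]  = 7
Grade = |Score - Focus|  [with Score=7, Focus=2]  = 5
Without intervention: Focus = Study - 4  [with Study=1]  = -3; Score = 2·Study + 5  [with Study=1]  = 7; Grade = |Score - Focus|  [with Score=7, Focus=-3]  = 10.
Change = 5 − 10 = -5.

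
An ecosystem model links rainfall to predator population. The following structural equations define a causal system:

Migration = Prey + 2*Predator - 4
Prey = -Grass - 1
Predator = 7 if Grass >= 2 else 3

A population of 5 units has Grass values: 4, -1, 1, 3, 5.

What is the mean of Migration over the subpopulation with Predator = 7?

5

E[Migration|Predator=7] averages over only the 3 units with Predator=7 (Grass = 4, 3, 5): Migration = 5, 6, 4, mean 5.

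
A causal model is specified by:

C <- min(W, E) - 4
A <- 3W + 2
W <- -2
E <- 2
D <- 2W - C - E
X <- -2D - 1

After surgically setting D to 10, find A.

-4

Intervening sets D = 10 and removes its equation (D <- 2W - C - E).
No directed path runs from D to A, so A keeps its natural value.
A = 3W + 2  [with W=-2]  = -4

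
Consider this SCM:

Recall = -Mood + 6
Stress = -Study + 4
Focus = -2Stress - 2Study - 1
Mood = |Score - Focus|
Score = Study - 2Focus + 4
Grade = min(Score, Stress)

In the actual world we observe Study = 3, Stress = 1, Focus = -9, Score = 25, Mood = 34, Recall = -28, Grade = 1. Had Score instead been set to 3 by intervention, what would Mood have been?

Intervening sets Score = 3 and removes its equation (Score = Study - 2Focus + 4).
Stress = -Study + 4  [with Study=3]  = 1
Focus = -2Stress - 2Study - 1  [with Stress=1, Study=3]  = -9
Mood = |Score - Focus|  [with Score=3, Focus=-9]  = 12

12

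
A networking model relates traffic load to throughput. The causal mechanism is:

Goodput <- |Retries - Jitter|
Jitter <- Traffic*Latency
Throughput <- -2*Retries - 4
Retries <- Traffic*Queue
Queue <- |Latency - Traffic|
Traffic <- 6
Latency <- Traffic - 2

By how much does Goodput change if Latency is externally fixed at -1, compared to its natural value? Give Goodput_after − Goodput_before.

36

Under do(Latency=-1), the mechanism Latency <- Traffic - 2 is discarded; Latency is fixed at -1.
Queue = |Latency - Traffic|  [with Latency=-1, Traffic=6]  = 7
Retries = Traffic*Queue  [with Traffic=6, Queue=7]  = 42
Jitter = Traffic*Latency  [with Traffic=6, Latency=-1]  = -6
Goodput = |Retries - Jitter|  [with Retries=42, Jitter=-6]  = 48
Without intervention: Latency = Traffic - 2  [with Traffic=6]  = 4; Queue = |Latency - Traffic|  [with Latency=4, Traffic=6]  = 2; Retries = Traffic*Queue  [with Traffic=6, Queue=2]  = 12; Jitter = Traffic*Latency  [with Traffic=6, Latency=4]  = 24; Goodput = |Retries - Jitter|  [with Retries=12, Jitter=24]  = 12.
Change = 48 − 12 = 36.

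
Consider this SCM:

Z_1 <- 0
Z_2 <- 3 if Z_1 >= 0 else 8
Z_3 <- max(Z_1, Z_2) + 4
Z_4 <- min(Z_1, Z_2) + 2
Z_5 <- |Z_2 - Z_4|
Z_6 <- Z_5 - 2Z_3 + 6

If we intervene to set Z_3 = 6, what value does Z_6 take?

The intervention breaks the incoming arrows to Z_3: Z_3 <- max(Z_1, Z_2) + 4 no longer applies, and Z_3 = 6.
Z_2 = 3 if Z_1 >= 0 else 8  [with Z_1=0]  = 3
Z_4 = min(Z_1, Z_2) + 2  [with Z_1=0, Z_2=3]  = 2
Z_5 = |Z_2 - Z_4|  [with Z_2=3, Z_4=2]  = 1
Z_6 = Z_5 - 2Z_3 + 6  [with Z_5=1, Z_3=6]  = -5

-5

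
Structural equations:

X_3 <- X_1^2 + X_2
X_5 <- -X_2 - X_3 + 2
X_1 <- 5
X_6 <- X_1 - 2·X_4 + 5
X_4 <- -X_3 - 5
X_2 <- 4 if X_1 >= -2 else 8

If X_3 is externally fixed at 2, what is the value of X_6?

The intervention breaks the incoming arrows to X_3: X_3 <- X_1^2 + X_2 no longer applies, and X_3 = 2.
X_4 = -X_3 - 5  [with X_3=2]  = -7
X_6 = X_1 - 2·X_4 + 5  [with X_1=5, X_4=-7]  = 24

24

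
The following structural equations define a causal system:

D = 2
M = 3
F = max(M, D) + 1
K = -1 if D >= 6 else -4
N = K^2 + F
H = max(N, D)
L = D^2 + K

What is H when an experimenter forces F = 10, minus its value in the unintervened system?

6

The intervention breaks the incoming arrows to F: F = max(M, D) + 1 no longer applies, and F = 10.
K = -1 if D >= 6 else -4  [with D=2]  = -4
N = K^2 + F  [with K=-4, F=10]  = 26
H = max(N, D)  [with N=26, D=2]  = 26
Without intervention: F = max(M, D) + 1  [with M=3, D=2]  = 4; K = -1 if D >= 6 else -4  [with D=2]  = -4; N = K^2 + F  [with K=-4, F=4]  = 20; H = max(N, D)  [with N=20, D=2]  = 20.
Change = 26 − 20 = 6.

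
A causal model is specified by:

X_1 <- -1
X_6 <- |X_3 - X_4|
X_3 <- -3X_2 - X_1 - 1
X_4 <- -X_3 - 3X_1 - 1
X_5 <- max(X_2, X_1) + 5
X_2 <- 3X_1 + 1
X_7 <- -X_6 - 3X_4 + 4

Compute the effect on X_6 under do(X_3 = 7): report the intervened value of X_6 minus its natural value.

2

The intervention breaks the incoming arrows to X_3: X_3 <- -3X_2 - X_1 - 1 no longer applies, and X_3 = 7.
X_4 = -X_3 - 3X_1 - 1  [with X_3=7, X_1=-1]  = -5
X_6 = |X_3 - X_4|  [with X_3=7, X_4=-5]  = 12
Without intervention: X_2 = 3X_1 + 1  [with X_1=-1]  = -2; X_3 = -3X_2 - X_1 - 1  [with X_2=-2, X_1=-1]  = 6; X_4 = -X_3 - 3X_1 - 1  [with X_3=6, X_1=-1]  = -4; X_6 = |X_3 - X_4|  [with X_3=6, X_4=-4]  = 10.
Change = 12 − 10 = 2.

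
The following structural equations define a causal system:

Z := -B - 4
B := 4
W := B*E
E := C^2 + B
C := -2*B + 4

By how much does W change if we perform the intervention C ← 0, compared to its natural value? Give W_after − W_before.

do(C=0) replaces the equation C := -2*B + 4 with the constant C = 0.
E = C^2 + B  [with C=0, B=4]  = 4
W = B*E  [with B=4, E=4]  = 16
Without intervention: C = -2*B + 4  [with B=4]  = -4; E = C^2 + B  [with C=-4, B=4]  = 20; W = B*E  [with B=4, E=20]  = 80.
Change = 16 − 80 = -64.

-64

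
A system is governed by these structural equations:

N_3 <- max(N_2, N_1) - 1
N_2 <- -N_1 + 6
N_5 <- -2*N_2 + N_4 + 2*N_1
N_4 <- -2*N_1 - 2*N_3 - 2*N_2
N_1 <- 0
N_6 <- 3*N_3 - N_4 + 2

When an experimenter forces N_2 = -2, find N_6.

Under do(N_2=-2), the mechanism N_2 <- -N_1 + 6 is discarded; N_2 is fixed at -2.
N_3 = max(N_2, N_1) - 1  [with N_2=-2, N_1=0]  = -1
N_4 = -2*N_1 - 2*N_3 - 2*N_2  [with N_1=0, N_3=-1, N_2=-2]  = 6
N_6 = 3*N_3 - N_4 + 2  [with N_3=-1, N_4=6]  = -7

-7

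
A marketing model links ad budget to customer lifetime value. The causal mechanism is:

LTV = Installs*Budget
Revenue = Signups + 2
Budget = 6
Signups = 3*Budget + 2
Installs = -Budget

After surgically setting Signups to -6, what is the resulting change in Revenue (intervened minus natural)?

The intervention breaks the incoming arrows to Signups: Signups = 3*Budget + 2 no longer applies, and Signups = -6.
Revenue = Signups + 2  [with Signups=-6]  = -4
Without intervention: Signups = 3*Budget + 2  [with Budget=6]  = 20; Revenue = Signups + 2  [with Signups=20]  = 22.
Change = -4 − 22 = -26.

-26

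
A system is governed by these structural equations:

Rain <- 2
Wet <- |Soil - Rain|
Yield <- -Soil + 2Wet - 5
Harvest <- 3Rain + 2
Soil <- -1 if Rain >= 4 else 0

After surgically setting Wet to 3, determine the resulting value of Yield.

1

The intervention breaks the incoming arrows to Wet: Wet <- |Soil - Rain| no longer applies, and Wet = 3.
Soil = -1 if Rain >= 4 else 0  [with Rain=2]  = 0
Yield = -Soil + 2Wet - 5  [with Soil=0, Wet=3]  = 1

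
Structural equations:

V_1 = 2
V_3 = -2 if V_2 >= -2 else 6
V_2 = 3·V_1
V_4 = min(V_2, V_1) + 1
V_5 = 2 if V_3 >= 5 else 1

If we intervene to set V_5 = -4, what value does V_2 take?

6

Under do(V_5=-4), the mechanism V_5 = 2 if V_3 >= 5 else 1 is discarded; V_5 is fixed at -4.
No directed path runs from V_5 to V_2, so V_2 keeps its natural value.
V_2 = 3·V_1  [with V_1=2]  = 6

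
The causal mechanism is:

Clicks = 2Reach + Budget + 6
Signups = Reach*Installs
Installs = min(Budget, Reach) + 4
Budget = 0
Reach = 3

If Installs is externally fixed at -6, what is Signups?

Intervening sets Installs = -6 and removes its equation (Installs = min(Budget, Reach) + 4).
Signups = Reach*Installs  [with Reach=3, Installs=-6]  = -18

-18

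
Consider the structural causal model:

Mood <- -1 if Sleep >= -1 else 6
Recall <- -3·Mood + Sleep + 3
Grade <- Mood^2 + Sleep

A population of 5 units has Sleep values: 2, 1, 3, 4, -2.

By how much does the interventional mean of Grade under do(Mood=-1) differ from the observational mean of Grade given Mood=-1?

-0.9

The intervention sets Mood=-1 in all 5 units regardless of Sleep. Recomputing Grade per unit gives 3, 2, 4, 5, -1; average 2.6.
Observing Mood=-1 restricts to units where Mood's equation naturally yields -1: Sleep ∈ {2, 1, 3, 4}. In that subpopulation Grade = 3, 2, 4, 5, mean 3.5.
Difference = 2.6 − 3.5 = -0.9.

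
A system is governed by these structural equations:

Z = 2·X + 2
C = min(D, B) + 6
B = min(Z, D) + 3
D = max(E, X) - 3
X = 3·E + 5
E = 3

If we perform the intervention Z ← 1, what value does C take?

10

Under do(Z=1), the mechanism Z = 2·X + 2 is discarded; Z is fixed at 1.
X = 3·E + 5  [with E=3]  = 14
D = max(E, X) - 3  [with E=3, X=14]  = 11
B = min(Z, D) + 3  [with Z=1, D=11]  = 4
C = min(D, B) + 6  [with D=11, B=4]  = 10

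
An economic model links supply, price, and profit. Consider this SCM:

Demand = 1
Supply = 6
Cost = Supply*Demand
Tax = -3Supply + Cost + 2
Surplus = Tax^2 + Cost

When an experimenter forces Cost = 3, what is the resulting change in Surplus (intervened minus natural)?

do(Cost=3) replaces the equation Cost = Supply*Demand with the constant Cost = 3.
Tax = -3Supply + Cost + 2  [with Supply=6, Cost=3]  = -13
Surplus = Tax^2 + Cost  [with Tax=-13, Cost=3]  = 172
Without intervention: Cost = Supply*Demand  [with Supply=6, Demand=1]  = 6; Tax = -3Supply + Cost + 2  [with Supply=6, Cost=6]  = -10; Surplus = Tax^2 + Cost  [with Tax=-10, Cost=6]  = 106.
Change = 172 − 106 = 66.

66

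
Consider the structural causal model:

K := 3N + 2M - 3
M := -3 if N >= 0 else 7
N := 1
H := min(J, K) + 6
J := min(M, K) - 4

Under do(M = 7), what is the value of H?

do(M=7) replaces the equation M := -3 if N >= 0 else 7 with the constant M = 7.
K = 3N + 2M - 3  [with N=1, M=7]  = 14
J = min(M, K) - 4  [with M=7, K=14]  = 3
H = min(J, K) + 6  [with J=3, K=14]  = 9

9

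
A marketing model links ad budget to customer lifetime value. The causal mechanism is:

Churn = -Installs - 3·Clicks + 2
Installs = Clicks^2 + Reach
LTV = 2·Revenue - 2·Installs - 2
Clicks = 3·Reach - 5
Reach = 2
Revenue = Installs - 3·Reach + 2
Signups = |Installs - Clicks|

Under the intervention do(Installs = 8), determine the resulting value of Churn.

do(Installs=8) replaces the equation Installs = Clicks^2 + Reach with the constant Installs = 8.
Clicks = 3·Reach - 5  [with Reach=2]  = 1
Churn = -Installs - 3·Clicks + 2  [with Installs=8, Clicks=1]  = -9

-9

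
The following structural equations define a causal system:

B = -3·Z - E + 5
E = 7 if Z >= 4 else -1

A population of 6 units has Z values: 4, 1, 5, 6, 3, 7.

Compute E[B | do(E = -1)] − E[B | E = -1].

Under do(E=-1), E's equation is replaced by E=-1 for every unit. Per-unit B: -6, 3, -9, -12, -3, -15. Mean = -7.
Conditioning on E=-1 selects the 2 unit(s) with Z ∈ {1, 3}. Their B values: 3, -3. Mean = 0.
Difference = -7 − 0 = -7.

-7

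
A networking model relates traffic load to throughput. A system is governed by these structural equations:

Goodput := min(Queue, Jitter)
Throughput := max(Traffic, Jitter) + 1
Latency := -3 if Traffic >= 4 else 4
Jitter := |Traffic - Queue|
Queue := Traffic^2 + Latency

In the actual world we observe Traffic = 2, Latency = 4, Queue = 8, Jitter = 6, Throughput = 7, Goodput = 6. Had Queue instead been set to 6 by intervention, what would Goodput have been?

The intervention breaks the incoming arrows to Queue: Queue := Traffic^2 + Latency no longer applies, and Queue = 6.
Jitter = |Traffic - Queue|  [with Traffic=2, Queue=6]  = 4
Goodput = min(Queue, Jitter)  [with Queue=6, Jitter=4]  = 4

4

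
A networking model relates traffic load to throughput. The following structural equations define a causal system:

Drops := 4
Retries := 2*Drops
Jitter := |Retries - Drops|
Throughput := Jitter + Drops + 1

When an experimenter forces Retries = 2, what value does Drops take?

Under do(Retries=2), the mechanism Retries := 2*Drops is discarded; Retries is fixed at 2.
Drops is not downstream of the intervention, so its value is determined by the original equations.

4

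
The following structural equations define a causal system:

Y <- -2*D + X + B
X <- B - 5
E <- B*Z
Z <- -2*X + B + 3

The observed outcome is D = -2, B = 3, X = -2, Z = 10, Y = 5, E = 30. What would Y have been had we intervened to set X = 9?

do(X=9) replaces the equation X <- B - 5 with the constant X = 9.
Y = -2*D + X + B  [with D=-2, X=9, B=3]  = 16

16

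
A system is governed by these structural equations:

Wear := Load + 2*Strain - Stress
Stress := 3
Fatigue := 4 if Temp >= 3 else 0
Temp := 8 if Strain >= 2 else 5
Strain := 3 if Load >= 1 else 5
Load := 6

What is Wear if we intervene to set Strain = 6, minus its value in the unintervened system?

do(Strain=6) replaces the equation Strain := 3 if Load >= 1 else 5 with the constant Strain = 6.
Wear = Load + 2*Strain - Stress  [with Load=6, Strain=6, Stress=3]  = 15
Without intervention: Strain = 3 if Load >= 1 else 5  [with Load=6]  = 3; Wear = Load + 2*Strain - Stress  [with Load=6, Strain=3, Stress=3]  = 9.
Change = 15 − 9 = 6.

6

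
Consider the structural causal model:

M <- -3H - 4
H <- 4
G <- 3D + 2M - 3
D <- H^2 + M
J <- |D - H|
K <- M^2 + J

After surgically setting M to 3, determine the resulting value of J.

15

Under do(M=3), the mechanism M <- -3H - 4 is discarded; M is fixed at 3.
D = H^2 + M  [with H=4, M=3]  = 19
J = |D - H|  [with D=19, H=4]  = 15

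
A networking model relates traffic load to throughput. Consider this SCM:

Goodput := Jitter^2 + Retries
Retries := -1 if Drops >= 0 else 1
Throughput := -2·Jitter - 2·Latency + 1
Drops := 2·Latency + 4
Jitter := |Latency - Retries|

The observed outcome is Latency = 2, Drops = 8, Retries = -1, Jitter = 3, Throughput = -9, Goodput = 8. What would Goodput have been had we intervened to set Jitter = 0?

Under do(Jitter=0), the mechanism Jitter := |Latency - Retries| is discarded; Jitter is fixed at 0.
Drops = 2·Latency + 4  [with Latency=2]  = 8
Retries = -1 if Drops >= 0 else 1  [with Drops=8]  = -1
Goodput = Jitter^2 + Retries  [with Jitter=0, Retries=-1]  = -1

-1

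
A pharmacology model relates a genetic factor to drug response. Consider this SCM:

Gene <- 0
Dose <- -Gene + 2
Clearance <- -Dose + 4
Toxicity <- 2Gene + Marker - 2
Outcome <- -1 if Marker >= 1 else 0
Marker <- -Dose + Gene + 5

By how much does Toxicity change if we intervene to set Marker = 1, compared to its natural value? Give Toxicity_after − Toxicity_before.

The intervention breaks the incoming arrows to Marker: Marker <- -Dose + Gene + 5 no longer applies, and Marker = 1.
Toxicity = 2Gene + Marker - 2  [with Gene=0, Marker=1]  = -1
Without intervention: Dose = -Gene + 2  [with Gene=0]  = 2; Marker = -Dose + Gene + 5  [with Dose=2, Gene=0]  = 3; Toxicity = 2Gene + Marker - 2  [with Gene=0, Marker=3]  = 1.
Change = -1 − 1 = -2.

-2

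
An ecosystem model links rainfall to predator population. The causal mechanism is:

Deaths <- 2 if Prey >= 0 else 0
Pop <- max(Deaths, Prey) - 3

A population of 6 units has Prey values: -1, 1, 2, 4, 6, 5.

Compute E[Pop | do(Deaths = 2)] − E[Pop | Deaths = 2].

do(Deaths=2) breaks Deaths's dependence on Prey. With Deaths=2 fixed, Pop across the units is -1, -1, -1, 1, 3, 2, mean 0.5.
E[Pop|Deaths=2] averages over only the 5 units with Deaths=2 (Prey = 1, 2, 4, 6, 5): Pop = -1, -1, 1, 3, 2, mean 0.8.
Difference = 0.5 − 0.8 = -0.3.

-0.3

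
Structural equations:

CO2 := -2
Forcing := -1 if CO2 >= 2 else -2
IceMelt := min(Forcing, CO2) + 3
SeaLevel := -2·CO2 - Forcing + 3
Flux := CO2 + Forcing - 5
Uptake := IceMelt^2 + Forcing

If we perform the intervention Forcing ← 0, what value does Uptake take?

Under do(Forcing=0), the mechanism Forcing := -1 if CO2 >= 2 else -2 is discarded; Forcing is fixed at 0.
IceMelt = min(Forcing, CO2) + 3  [with Forcing=0, CO2=-2]  = 1
Uptake = IceMelt^2 + Forcing  [with IceMelt=1, Forcing=0]  = 1

1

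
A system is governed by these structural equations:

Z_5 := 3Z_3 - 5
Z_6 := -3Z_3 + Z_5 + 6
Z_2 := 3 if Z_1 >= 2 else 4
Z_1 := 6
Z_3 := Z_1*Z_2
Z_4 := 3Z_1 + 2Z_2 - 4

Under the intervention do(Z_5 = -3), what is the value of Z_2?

Under do(Z_5=-3), the mechanism Z_5 := 3Z_3 - 5 is discarded; Z_5 is fixed at -3.
No directed path runs from Z_5 to Z_2, so Z_2 keeps its natural value.
Z_2 = 3 if Z_1 >= 2 else 4  [with Z_1=6]  = 3

3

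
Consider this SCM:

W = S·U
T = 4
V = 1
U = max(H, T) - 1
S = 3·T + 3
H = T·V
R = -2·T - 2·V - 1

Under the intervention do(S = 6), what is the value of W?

18

The intervention breaks the incoming arrows to S: S = 3·T + 3 no longer applies, and S = 6.
H = T·V  [with T=4, V=1]  = 4
U = max(H, T) - 1  [with H=4, T=4]  = 3
W = S·U  [with S=6, U=3]  = 18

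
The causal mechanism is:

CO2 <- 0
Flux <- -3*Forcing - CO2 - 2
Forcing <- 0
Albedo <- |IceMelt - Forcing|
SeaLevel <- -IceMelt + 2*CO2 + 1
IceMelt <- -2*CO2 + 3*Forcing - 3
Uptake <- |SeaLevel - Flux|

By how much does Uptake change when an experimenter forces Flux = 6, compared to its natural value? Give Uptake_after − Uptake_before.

-4

Intervening sets Flux = 6 and removes its equation (Flux <- -3*Forcing - CO2 - 2).
IceMelt = -2*CO2 + 3*Forcing - 3  [with CO2=0, Forcing=0]  = -3
SeaLevel = -IceMelt + 2*CO2 + 1  [with IceMelt=-3, CO2=0]  = 4
Uptake = |SeaLevel - Flux|  [with SeaLevel=4, Flux=6]  = 2
Without intervention: IceMelt = -2*CO2 + 3*Forcing - 3  [with CO2=0, Forcing=0]  = -3; SeaLevel = -IceMelt + 2*CO2 + 1  [with IceMelt=-3, CO2=0]  = 4; Flux = -3*Forcing - CO2 - 2  [with Forcing=0, CO2=0]  = -2; Uptake = |SeaLevel - Flux|  [with SeaLevel=4, Flux=-2]  = 6.
Change = 2 − 6 = -4.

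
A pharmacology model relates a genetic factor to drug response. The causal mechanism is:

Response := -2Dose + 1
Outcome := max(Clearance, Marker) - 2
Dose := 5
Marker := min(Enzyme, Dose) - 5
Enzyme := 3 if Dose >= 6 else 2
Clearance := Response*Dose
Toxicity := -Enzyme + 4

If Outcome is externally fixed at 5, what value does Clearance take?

Intervening sets Outcome = 5 and removes its equation (Outcome := max(Clearance, Marker) - 2).
Since Clearance is not a descendant of the intervened variable, it is unaffected.
Response = -2Dose + 1  [with Dose=5]  = -9
Clearance = Response*Dose  [with Response=-9, Dose=5]  = -45

-45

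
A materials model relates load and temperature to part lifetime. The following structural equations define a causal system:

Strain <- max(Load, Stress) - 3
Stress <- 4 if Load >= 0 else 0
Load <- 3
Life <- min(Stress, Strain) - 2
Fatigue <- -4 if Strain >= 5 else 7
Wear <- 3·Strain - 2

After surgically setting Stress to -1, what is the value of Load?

3

Under do(Stress=-1), the mechanism Stress <- 4 if Load >= 0 else 0 is discarded; Stress is fixed at -1.
Load is not downstream of the intervention, so its value is determined by the original equations.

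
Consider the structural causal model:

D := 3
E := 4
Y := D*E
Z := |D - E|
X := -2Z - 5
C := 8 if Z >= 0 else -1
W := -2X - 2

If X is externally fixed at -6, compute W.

Under do(X=-6), the mechanism X := -2Z - 5 is discarded; X is fixed at -6.
W = -2X - 2  [with X=-6]  = 10

10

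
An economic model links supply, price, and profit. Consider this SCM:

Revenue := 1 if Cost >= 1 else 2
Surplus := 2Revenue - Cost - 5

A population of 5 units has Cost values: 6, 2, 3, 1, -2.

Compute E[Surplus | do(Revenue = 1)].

The intervention sets Revenue=1 in all 5 units regardless of Cost. Recomputing Surplus per unit gives -9, -5, -6, -4, -1; average -5.

-5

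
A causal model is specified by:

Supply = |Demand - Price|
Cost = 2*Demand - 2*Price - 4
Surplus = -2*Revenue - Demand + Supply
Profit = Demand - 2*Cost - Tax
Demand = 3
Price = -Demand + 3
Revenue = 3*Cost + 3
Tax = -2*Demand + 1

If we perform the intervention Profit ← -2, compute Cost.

2

Under do(Profit=-2), the mechanism Profit = Demand - 2*Cost - Tax is discarded; Profit is fixed at -2.
Since Cost is not a descendant of the intervened variable, it is unaffected.
Price = -Demand + 3  [with Demand=3]  = 0
Cost = 2*Demand - 2*Price - 4  [with Demand=3, Price=0]  = 2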